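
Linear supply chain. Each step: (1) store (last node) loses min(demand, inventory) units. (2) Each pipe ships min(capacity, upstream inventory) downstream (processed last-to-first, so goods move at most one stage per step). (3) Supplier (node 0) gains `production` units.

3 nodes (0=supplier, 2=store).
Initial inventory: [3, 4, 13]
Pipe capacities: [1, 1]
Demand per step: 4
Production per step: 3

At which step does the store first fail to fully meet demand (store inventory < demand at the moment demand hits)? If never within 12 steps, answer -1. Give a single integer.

Step 1: demand=4,sold=4 ship[1->2]=1 ship[0->1]=1 prod=3 -> [5 4 10]
Step 2: demand=4,sold=4 ship[1->2]=1 ship[0->1]=1 prod=3 -> [7 4 7]
Step 3: demand=4,sold=4 ship[1->2]=1 ship[0->1]=1 prod=3 -> [9 4 4]
Step 4: demand=4,sold=4 ship[1->2]=1 ship[0->1]=1 prod=3 -> [11 4 1]
Step 5: demand=4,sold=1 ship[1->2]=1 ship[0->1]=1 prod=3 -> [13 4 1]
Step 6: demand=4,sold=1 ship[1->2]=1 ship[0->1]=1 prod=3 -> [15 4 1]
Step 7: demand=4,sold=1 ship[1->2]=1 ship[0->1]=1 prod=3 -> [17 4 1]
Step 8: demand=4,sold=1 ship[1->2]=1 ship[0->1]=1 prod=3 -> [19 4 1]
Step 9: demand=4,sold=1 ship[1->2]=1 ship[0->1]=1 prod=3 -> [21 4 1]
Step 10: demand=4,sold=1 ship[1->2]=1 ship[0->1]=1 prod=3 -> [23 4 1]
Step 11: demand=4,sold=1 ship[1->2]=1 ship[0->1]=1 prod=3 -> [25 4 1]
Step 12: demand=4,sold=1 ship[1->2]=1 ship[0->1]=1 prod=3 -> [27 4 1]
First stockout at step 5

5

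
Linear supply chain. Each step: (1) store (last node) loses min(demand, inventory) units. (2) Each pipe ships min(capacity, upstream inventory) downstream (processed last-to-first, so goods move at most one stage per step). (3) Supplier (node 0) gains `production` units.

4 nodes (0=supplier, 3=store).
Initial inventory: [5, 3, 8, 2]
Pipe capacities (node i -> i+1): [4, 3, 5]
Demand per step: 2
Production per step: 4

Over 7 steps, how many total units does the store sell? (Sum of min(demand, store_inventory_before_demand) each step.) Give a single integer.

Answer: 14

Derivation:
Step 1: sold=2 (running total=2) -> [5 4 6 5]
Step 2: sold=2 (running total=4) -> [5 5 4 8]
Step 3: sold=2 (running total=6) -> [5 6 3 10]
Step 4: sold=2 (running total=8) -> [5 7 3 11]
Step 5: sold=2 (running total=10) -> [5 8 3 12]
Step 6: sold=2 (running total=12) -> [5 9 3 13]
Step 7: sold=2 (running total=14) -> [5 10 3 14]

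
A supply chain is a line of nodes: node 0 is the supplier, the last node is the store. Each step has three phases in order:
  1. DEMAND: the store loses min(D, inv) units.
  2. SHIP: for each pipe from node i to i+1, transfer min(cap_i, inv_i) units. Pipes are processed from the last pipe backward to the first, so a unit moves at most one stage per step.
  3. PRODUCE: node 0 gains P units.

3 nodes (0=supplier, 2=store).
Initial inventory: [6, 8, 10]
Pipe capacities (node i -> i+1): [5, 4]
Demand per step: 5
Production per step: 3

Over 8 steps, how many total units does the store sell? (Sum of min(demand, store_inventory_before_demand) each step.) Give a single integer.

Step 1: sold=5 (running total=5) -> [4 9 9]
Step 2: sold=5 (running total=10) -> [3 9 8]
Step 3: sold=5 (running total=15) -> [3 8 7]
Step 4: sold=5 (running total=20) -> [3 7 6]
Step 5: sold=5 (running total=25) -> [3 6 5]
Step 6: sold=5 (running total=30) -> [3 5 4]
Step 7: sold=4 (running total=34) -> [3 4 4]
Step 8: sold=4 (running total=38) -> [3 3 4]

Answer: 38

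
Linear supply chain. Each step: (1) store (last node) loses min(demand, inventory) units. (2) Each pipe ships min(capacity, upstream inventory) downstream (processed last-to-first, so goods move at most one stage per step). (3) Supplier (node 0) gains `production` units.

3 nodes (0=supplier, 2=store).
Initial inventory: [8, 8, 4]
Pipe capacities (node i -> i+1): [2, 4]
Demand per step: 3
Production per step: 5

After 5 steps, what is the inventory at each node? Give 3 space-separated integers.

Step 1: demand=3,sold=3 ship[1->2]=4 ship[0->1]=2 prod=5 -> inv=[11 6 5]
Step 2: demand=3,sold=3 ship[1->2]=4 ship[0->1]=2 prod=5 -> inv=[14 4 6]
Step 3: demand=3,sold=3 ship[1->2]=4 ship[0->1]=2 prod=5 -> inv=[17 2 7]
Step 4: demand=3,sold=3 ship[1->2]=2 ship[0->1]=2 prod=5 -> inv=[20 2 6]
Step 5: demand=3,sold=3 ship[1->2]=2 ship[0->1]=2 prod=5 -> inv=[23 2 5]

23 2 5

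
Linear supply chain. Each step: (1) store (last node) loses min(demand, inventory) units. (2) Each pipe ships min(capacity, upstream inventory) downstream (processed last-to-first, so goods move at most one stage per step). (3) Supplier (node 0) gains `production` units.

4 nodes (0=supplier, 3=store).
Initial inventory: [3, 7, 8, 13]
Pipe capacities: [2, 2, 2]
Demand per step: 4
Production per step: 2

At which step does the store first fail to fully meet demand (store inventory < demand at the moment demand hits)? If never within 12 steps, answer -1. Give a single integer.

Step 1: demand=4,sold=4 ship[2->3]=2 ship[1->2]=2 ship[0->1]=2 prod=2 -> [3 7 8 11]
Step 2: demand=4,sold=4 ship[2->3]=2 ship[1->2]=2 ship[0->1]=2 prod=2 -> [3 7 8 9]
Step 3: demand=4,sold=4 ship[2->3]=2 ship[1->2]=2 ship[0->1]=2 prod=2 -> [3 7 8 7]
Step 4: demand=4,sold=4 ship[2->3]=2 ship[1->2]=2 ship[0->1]=2 prod=2 -> [3 7 8 5]
Step 5: demand=4,sold=4 ship[2->3]=2 ship[1->2]=2 ship[0->1]=2 prod=2 -> [3 7 8 3]
Step 6: demand=4,sold=3 ship[2->3]=2 ship[1->2]=2 ship[0->1]=2 prod=2 -> [3 7 8 2]
Step 7: demand=4,sold=2 ship[2->3]=2 ship[1->2]=2 ship[0->1]=2 prod=2 -> [3 7 8 2]
Step 8: demand=4,sold=2 ship[2->3]=2 ship[1->2]=2 ship[0->1]=2 prod=2 -> [3 7 8 2]
Step 9: demand=4,sold=2 ship[2->3]=2 ship[1->2]=2 ship[0->1]=2 prod=2 -> [3 7 8 2]
Step 10: demand=4,sold=2 ship[2->3]=2 ship[1->2]=2 ship[0->1]=2 prod=2 -> [3 7 8 2]
Step 11: demand=4,sold=2 ship[2->3]=2 ship[1->2]=2 ship[0->1]=2 prod=2 -> [3 7 8 2]
Step 12: demand=4,sold=2 ship[2->3]=2 ship[1->2]=2 ship[0->1]=2 prod=2 -> [3 7 8 2]
First stockout at step 6

6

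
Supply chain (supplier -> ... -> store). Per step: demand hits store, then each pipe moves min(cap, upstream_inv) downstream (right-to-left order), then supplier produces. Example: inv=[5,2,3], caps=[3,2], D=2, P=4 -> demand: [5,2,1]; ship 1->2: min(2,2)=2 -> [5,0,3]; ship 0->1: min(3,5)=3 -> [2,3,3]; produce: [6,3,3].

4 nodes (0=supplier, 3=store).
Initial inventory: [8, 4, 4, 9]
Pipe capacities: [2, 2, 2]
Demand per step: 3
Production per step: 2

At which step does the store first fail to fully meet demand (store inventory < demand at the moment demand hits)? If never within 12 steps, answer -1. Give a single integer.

Step 1: demand=3,sold=3 ship[2->3]=2 ship[1->2]=2 ship[0->1]=2 prod=2 -> [8 4 4 8]
Step 2: demand=3,sold=3 ship[2->3]=2 ship[1->2]=2 ship[0->1]=2 prod=2 -> [8 4 4 7]
Step 3: demand=3,sold=3 ship[2->3]=2 ship[1->2]=2 ship[0->1]=2 prod=2 -> [8 4 4 6]
Step 4: demand=3,sold=3 ship[2->3]=2 ship[1->2]=2 ship[0->1]=2 prod=2 -> [8 4 4 5]
Step 5: demand=3,sold=3 ship[2->3]=2 ship[1->2]=2 ship[0->1]=2 prod=2 -> [8 4 4 4]
Step 6: demand=3,sold=3 ship[2->3]=2 ship[1->2]=2 ship[0->1]=2 prod=2 -> [8 4 4 3]
Step 7: demand=3,sold=3 ship[2->3]=2 ship[1->2]=2 ship[0->1]=2 prod=2 -> [8 4 4 2]
Step 8: demand=3,sold=2 ship[2->3]=2 ship[1->2]=2 ship[0->1]=2 prod=2 -> [8 4 4 2]
Step 9: demand=3,sold=2 ship[2->3]=2 ship[1->2]=2 ship[0->1]=2 prod=2 -> [8 4 4 2]
Step 10: demand=3,sold=2 ship[2->3]=2 ship[1->2]=2 ship[0->1]=2 prod=2 -> [8 4 4 2]
Step 11: demand=3,sold=2 ship[2->3]=2 ship[1->2]=2 ship[0->1]=2 prod=2 -> [8 4 4 2]
Step 12: demand=3,sold=2 ship[2->3]=2 ship[1->2]=2 ship[0->1]=2 prod=2 -> [8 4 4 2]
First stockout at step 8

8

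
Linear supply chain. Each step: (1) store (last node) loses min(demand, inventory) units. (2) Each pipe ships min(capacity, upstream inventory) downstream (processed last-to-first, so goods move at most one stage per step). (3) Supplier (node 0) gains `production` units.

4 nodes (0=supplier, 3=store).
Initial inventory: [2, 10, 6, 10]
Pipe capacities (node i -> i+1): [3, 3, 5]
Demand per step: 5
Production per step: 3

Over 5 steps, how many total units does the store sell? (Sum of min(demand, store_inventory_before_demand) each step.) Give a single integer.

Answer: 25

Derivation:
Step 1: sold=5 (running total=5) -> [3 9 4 10]
Step 2: sold=5 (running total=10) -> [3 9 3 9]
Step 3: sold=5 (running total=15) -> [3 9 3 7]
Step 4: sold=5 (running total=20) -> [3 9 3 5]
Step 5: sold=5 (running total=25) -> [3 9 3 3]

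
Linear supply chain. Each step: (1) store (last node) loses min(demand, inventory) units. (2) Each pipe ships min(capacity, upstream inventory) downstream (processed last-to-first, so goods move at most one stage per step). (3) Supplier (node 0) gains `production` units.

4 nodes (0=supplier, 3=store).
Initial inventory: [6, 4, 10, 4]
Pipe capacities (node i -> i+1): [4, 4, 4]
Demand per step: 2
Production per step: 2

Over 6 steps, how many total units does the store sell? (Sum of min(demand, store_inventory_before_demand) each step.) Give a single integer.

Step 1: sold=2 (running total=2) -> [4 4 10 6]
Step 2: sold=2 (running total=4) -> [2 4 10 8]
Step 3: sold=2 (running total=6) -> [2 2 10 10]
Step 4: sold=2 (running total=8) -> [2 2 8 12]
Step 5: sold=2 (running total=10) -> [2 2 6 14]
Step 6: sold=2 (running total=12) -> [2 2 4 16]

Answer: 12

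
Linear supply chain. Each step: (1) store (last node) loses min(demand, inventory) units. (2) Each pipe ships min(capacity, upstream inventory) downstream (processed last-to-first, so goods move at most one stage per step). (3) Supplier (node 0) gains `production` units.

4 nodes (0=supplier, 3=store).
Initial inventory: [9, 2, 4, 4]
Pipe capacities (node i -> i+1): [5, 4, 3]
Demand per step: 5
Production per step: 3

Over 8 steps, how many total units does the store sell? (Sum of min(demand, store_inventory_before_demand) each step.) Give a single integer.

Answer: 25

Derivation:
Step 1: sold=4 (running total=4) -> [7 5 3 3]
Step 2: sold=3 (running total=7) -> [5 6 4 3]
Step 3: sold=3 (running total=10) -> [3 7 5 3]
Step 4: sold=3 (running total=13) -> [3 6 6 3]
Step 5: sold=3 (running total=16) -> [3 5 7 3]
Step 6: sold=3 (running total=19) -> [3 4 8 3]
Step 7: sold=3 (running total=22) -> [3 3 9 3]
Step 8: sold=3 (running total=25) -> [3 3 9 3]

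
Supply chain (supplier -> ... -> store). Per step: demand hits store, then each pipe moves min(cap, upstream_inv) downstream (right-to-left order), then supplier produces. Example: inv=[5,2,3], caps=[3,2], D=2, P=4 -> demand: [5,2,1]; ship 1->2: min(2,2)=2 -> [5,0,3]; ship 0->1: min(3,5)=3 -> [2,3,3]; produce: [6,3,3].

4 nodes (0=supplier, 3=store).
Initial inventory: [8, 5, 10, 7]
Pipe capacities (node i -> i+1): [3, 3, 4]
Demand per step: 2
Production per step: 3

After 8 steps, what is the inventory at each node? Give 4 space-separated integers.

Step 1: demand=2,sold=2 ship[2->3]=4 ship[1->2]=3 ship[0->1]=3 prod=3 -> inv=[8 5 9 9]
Step 2: demand=2,sold=2 ship[2->3]=4 ship[1->2]=3 ship[0->1]=3 prod=3 -> inv=[8 5 8 11]
Step 3: demand=2,sold=2 ship[2->3]=4 ship[1->2]=3 ship[0->1]=3 prod=3 -> inv=[8 5 7 13]
Step 4: demand=2,sold=2 ship[2->3]=4 ship[1->2]=3 ship[0->1]=3 prod=3 -> inv=[8 5 6 15]
Step 5: demand=2,sold=2 ship[2->3]=4 ship[1->2]=3 ship[0->1]=3 prod=3 -> inv=[8 5 5 17]
Step 6: demand=2,sold=2 ship[2->3]=4 ship[1->2]=3 ship[0->1]=3 prod=3 -> inv=[8 5 4 19]
Step 7: demand=2,sold=2 ship[2->3]=4 ship[1->2]=3 ship[0->1]=3 prod=3 -> inv=[8 5 3 21]
Step 8: demand=2,sold=2 ship[2->3]=3 ship[1->2]=3 ship[0->1]=3 prod=3 -> inv=[8 5 3 22]

8 5 3 22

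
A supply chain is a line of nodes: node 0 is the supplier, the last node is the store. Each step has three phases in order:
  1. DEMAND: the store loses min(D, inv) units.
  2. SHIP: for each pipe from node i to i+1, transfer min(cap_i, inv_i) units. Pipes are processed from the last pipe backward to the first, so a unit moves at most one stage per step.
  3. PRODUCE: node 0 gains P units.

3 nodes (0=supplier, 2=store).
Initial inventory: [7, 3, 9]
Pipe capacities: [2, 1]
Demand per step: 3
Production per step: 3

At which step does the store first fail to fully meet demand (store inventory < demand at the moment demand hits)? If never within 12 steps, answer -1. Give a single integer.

Step 1: demand=3,sold=3 ship[1->2]=1 ship[0->1]=2 prod=3 -> [8 4 7]
Step 2: demand=3,sold=3 ship[1->2]=1 ship[0->1]=2 prod=3 -> [9 5 5]
Step 3: demand=3,sold=3 ship[1->2]=1 ship[0->1]=2 prod=3 -> [10 6 3]
Step 4: demand=3,sold=3 ship[1->2]=1 ship[0->1]=2 prod=3 -> [11 7 1]
Step 5: demand=3,sold=1 ship[1->2]=1 ship[0->1]=2 prod=3 -> [12 8 1]
Step 6: demand=3,sold=1 ship[1->2]=1 ship[0->1]=2 prod=3 -> [13 9 1]
Step 7: demand=3,sold=1 ship[1->2]=1 ship[0->1]=2 prod=3 -> [14 10 1]
Step 8: demand=3,sold=1 ship[1->2]=1 ship[0->1]=2 prod=3 -> [15 11 1]
Step 9: demand=3,sold=1 ship[1->2]=1 ship[0->1]=2 prod=3 -> [16 12 1]
Step 10: demand=3,sold=1 ship[1->2]=1 ship[0->1]=2 prod=3 -> [17 13 1]
Step 11: demand=3,sold=1 ship[1->2]=1 ship[0->1]=2 prod=3 -> [18 14 1]
Step 12: demand=3,sold=1 ship[1->2]=1 ship[0->1]=2 prod=3 -> [19 15 1]
First stockout at step 5

5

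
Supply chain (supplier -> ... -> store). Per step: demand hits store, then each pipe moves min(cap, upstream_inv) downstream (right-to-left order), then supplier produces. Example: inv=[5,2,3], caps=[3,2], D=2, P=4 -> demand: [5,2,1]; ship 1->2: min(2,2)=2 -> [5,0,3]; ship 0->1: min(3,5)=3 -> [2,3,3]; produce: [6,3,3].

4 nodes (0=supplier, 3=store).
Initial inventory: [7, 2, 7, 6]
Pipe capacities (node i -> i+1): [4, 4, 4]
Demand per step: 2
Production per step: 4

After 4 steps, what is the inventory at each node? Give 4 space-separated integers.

Step 1: demand=2,sold=2 ship[2->3]=4 ship[1->2]=2 ship[0->1]=4 prod=4 -> inv=[7 4 5 8]
Step 2: demand=2,sold=2 ship[2->3]=4 ship[1->2]=4 ship[0->1]=4 prod=4 -> inv=[7 4 5 10]
Step 3: demand=2,sold=2 ship[2->3]=4 ship[1->2]=4 ship[0->1]=4 prod=4 -> inv=[7 4 5 12]
Step 4: demand=2,sold=2 ship[2->3]=4 ship[1->2]=4 ship[0->1]=4 prod=4 -> inv=[7 4 5 14]

7 4 5 14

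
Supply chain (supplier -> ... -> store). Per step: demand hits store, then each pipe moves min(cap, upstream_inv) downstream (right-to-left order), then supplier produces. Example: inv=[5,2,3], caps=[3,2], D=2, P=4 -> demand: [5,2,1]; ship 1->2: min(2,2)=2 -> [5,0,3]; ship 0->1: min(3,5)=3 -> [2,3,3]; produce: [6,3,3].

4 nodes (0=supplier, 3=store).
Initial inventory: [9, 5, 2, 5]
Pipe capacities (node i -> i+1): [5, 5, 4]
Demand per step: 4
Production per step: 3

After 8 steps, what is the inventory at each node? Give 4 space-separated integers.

Step 1: demand=4,sold=4 ship[2->3]=2 ship[1->2]=5 ship[0->1]=5 prod=3 -> inv=[7 5 5 3]
Step 2: demand=4,sold=3 ship[2->3]=4 ship[1->2]=5 ship[0->1]=5 prod=3 -> inv=[5 5 6 4]
Step 3: demand=4,sold=4 ship[2->3]=4 ship[1->2]=5 ship[0->1]=5 prod=3 -> inv=[3 5 7 4]
Step 4: demand=4,sold=4 ship[2->3]=4 ship[1->2]=5 ship[0->1]=3 prod=3 -> inv=[3 3 8 4]
Step 5: demand=4,sold=4 ship[2->3]=4 ship[1->2]=3 ship[0->1]=3 prod=3 -> inv=[3 3 7 4]
Step 6: demand=4,sold=4 ship[2->3]=4 ship[1->2]=3 ship[0->1]=3 prod=3 -> inv=[3 3 6 4]
Step 7: demand=4,sold=4 ship[2->3]=4 ship[1->2]=3 ship[0->1]=3 prod=3 -> inv=[3 3 5 4]
Step 8: demand=4,sold=4 ship[2->3]=4 ship[1->2]=3 ship[0->1]=3 prod=3 -> inv=[3 3 4 4]

3 3 4 4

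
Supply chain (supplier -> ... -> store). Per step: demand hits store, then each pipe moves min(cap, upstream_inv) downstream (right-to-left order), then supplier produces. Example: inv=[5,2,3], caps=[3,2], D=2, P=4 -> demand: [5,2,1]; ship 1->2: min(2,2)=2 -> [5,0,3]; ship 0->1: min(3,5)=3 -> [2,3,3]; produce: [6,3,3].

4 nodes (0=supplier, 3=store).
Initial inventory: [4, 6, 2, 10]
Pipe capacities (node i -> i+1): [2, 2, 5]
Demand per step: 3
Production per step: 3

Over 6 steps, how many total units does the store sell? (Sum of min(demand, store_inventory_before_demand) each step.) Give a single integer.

Step 1: sold=3 (running total=3) -> [5 6 2 9]
Step 2: sold=3 (running total=6) -> [6 6 2 8]
Step 3: sold=3 (running total=9) -> [7 6 2 7]
Step 4: sold=3 (running total=12) -> [8 6 2 6]
Step 5: sold=3 (running total=15) -> [9 6 2 5]
Step 6: sold=3 (running total=18) -> [10 6 2 4]

Answer: 18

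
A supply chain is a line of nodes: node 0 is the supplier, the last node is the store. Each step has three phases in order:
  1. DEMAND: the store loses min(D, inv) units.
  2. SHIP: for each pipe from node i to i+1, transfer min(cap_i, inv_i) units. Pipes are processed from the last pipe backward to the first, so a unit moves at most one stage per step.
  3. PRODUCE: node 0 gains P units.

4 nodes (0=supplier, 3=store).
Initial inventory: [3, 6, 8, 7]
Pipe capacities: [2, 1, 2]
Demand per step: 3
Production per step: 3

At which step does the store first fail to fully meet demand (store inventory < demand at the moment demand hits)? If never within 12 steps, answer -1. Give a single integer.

Step 1: demand=3,sold=3 ship[2->3]=2 ship[1->2]=1 ship[0->1]=2 prod=3 -> [4 7 7 6]
Step 2: demand=3,sold=3 ship[2->3]=2 ship[1->2]=1 ship[0->1]=2 prod=3 -> [5 8 6 5]
Step 3: demand=3,sold=3 ship[2->3]=2 ship[1->2]=1 ship[0->1]=2 prod=3 -> [6 9 5 4]
Step 4: demand=3,sold=3 ship[2->3]=2 ship[1->2]=1 ship[0->1]=2 prod=3 -> [7 10 4 3]
Step 5: demand=3,sold=3 ship[2->3]=2 ship[1->2]=1 ship[0->1]=2 prod=3 -> [8 11 3 2]
Step 6: demand=3,sold=2 ship[2->3]=2 ship[1->2]=1 ship[0->1]=2 prod=3 -> [9 12 2 2]
Step 7: demand=3,sold=2 ship[2->3]=2 ship[1->2]=1 ship[0->1]=2 prod=3 -> [10 13 1 2]
Step 8: demand=3,sold=2 ship[2->3]=1 ship[1->2]=1 ship[0->1]=2 prod=3 -> [11 14 1 1]
Step 9: demand=3,sold=1 ship[2->3]=1 ship[1->2]=1 ship[0->1]=2 prod=3 -> [12 15 1 1]
Step 10: demand=3,sold=1 ship[2->3]=1 ship[1->2]=1 ship[0->1]=2 prod=3 -> [13 16 1 1]
Step 11: demand=3,sold=1 ship[2->3]=1 ship[1->2]=1 ship[0->1]=2 prod=3 -> [14 17 1 1]
Step 12: demand=3,sold=1 ship[2->3]=1 ship[1->2]=1 ship[0->1]=2 prod=3 -> [15 18 1 1]
First stockout at step 6

6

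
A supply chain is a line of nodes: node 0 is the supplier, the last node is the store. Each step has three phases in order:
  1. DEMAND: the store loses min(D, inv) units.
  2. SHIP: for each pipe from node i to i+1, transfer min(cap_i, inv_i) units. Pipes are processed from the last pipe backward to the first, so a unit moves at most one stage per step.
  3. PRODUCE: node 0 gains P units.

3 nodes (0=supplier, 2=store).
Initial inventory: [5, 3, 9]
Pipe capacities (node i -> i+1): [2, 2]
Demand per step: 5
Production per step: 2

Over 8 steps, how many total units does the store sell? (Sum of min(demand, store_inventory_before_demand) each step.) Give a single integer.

Answer: 23

Derivation:
Step 1: sold=5 (running total=5) -> [5 3 6]
Step 2: sold=5 (running total=10) -> [5 3 3]
Step 3: sold=3 (running total=13) -> [5 3 2]
Step 4: sold=2 (running total=15) -> [5 3 2]
Step 5: sold=2 (running total=17) -> [5 3 2]
Step 6: sold=2 (running total=19) -> [5 3 2]
Step 7: sold=2 (running total=21) -> [5 3 2]
Step 8: sold=2 (running total=23) -> [5 3 2]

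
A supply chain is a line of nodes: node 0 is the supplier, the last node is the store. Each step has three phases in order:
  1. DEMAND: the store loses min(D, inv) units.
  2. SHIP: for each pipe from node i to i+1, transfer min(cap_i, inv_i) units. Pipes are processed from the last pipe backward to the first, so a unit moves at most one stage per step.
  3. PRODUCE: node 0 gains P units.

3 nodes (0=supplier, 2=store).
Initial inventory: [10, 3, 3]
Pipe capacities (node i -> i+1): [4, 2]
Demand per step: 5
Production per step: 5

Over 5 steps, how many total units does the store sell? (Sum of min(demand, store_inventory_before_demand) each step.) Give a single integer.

Answer: 11

Derivation:
Step 1: sold=3 (running total=3) -> [11 5 2]
Step 2: sold=2 (running total=5) -> [12 7 2]
Step 3: sold=2 (running total=7) -> [13 9 2]
Step 4: sold=2 (running total=9) -> [14 11 2]
Step 5: sold=2 (running total=11) -> [15 13 2]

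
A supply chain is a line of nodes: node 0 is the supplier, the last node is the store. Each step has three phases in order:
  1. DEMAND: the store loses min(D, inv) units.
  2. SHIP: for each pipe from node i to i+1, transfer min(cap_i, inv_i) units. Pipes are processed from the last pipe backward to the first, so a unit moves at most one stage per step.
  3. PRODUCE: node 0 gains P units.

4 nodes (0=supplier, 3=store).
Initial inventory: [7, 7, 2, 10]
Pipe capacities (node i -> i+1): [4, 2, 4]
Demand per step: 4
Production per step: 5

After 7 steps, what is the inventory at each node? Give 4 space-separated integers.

Step 1: demand=4,sold=4 ship[2->3]=2 ship[1->2]=2 ship[0->1]=4 prod=5 -> inv=[8 9 2 8]
Step 2: demand=4,sold=4 ship[2->3]=2 ship[1->2]=2 ship[0->1]=4 prod=5 -> inv=[9 11 2 6]
Step 3: demand=4,sold=4 ship[2->3]=2 ship[1->2]=2 ship[0->1]=4 prod=5 -> inv=[10 13 2 4]
Step 4: demand=4,sold=4 ship[2->3]=2 ship[1->2]=2 ship[0->1]=4 prod=5 -> inv=[11 15 2 2]
Step 5: demand=4,sold=2 ship[2->3]=2 ship[1->2]=2 ship[0->1]=4 prod=5 -> inv=[12 17 2 2]
Step 6: demand=4,sold=2 ship[2->3]=2 ship[1->2]=2 ship[0->1]=4 prod=5 -> inv=[13 19 2 2]
Step 7: demand=4,sold=2 ship[2->3]=2 ship[1->2]=2 ship[0->1]=4 prod=5 -> inv=[14 21 2 2]

14 21 2 2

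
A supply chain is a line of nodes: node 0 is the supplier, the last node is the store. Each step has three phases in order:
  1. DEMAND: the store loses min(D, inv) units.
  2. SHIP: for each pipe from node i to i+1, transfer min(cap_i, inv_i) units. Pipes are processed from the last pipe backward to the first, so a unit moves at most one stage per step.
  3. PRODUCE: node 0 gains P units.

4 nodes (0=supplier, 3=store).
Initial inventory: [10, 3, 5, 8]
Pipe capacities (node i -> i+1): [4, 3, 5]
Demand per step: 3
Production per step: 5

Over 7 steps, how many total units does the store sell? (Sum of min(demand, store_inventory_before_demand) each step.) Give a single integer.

Answer: 21

Derivation:
Step 1: sold=3 (running total=3) -> [11 4 3 10]
Step 2: sold=3 (running total=6) -> [12 5 3 10]
Step 3: sold=3 (running total=9) -> [13 6 3 10]
Step 4: sold=3 (running total=12) -> [14 7 3 10]
Step 5: sold=3 (running total=15) -> [15 8 3 10]
Step 6: sold=3 (running total=18) -> [16 9 3 10]
Step 7: sold=3 (running total=21) -> [17 10 3 10]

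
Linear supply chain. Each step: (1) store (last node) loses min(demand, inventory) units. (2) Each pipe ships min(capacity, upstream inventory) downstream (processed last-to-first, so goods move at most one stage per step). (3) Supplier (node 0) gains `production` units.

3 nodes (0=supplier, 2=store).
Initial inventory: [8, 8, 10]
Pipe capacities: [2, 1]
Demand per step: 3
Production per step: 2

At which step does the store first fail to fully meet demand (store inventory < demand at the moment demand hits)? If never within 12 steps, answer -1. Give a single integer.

Step 1: demand=3,sold=3 ship[1->2]=1 ship[0->1]=2 prod=2 -> [8 9 8]
Step 2: demand=3,sold=3 ship[1->2]=1 ship[0->1]=2 prod=2 -> [8 10 6]
Step 3: demand=3,sold=3 ship[1->2]=1 ship[0->1]=2 prod=2 -> [8 11 4]
Step 4: demand=3,sold=3 ship[1->2]=1 ship[0->1]=2 prod=2 -> [8 12 2]
Step 5: demand=3,sold=2 ship[1->2]=1 ship[0->1]=2 prod=2 -> [8 13 1]
Step 6: demand=3,sold=1 ship[1->2]=1 ship[0->1]=2 prod=2 -> [8 14 1]
Step 7: demand=3,sold=1 ship[1->2]=1 ship[0->1]=2 prod=2 -> [8 15 1]
Step 8: demand=3,sold=1 ship[1->2]=1 ship[0->1]=2 prod=2 -> [8 16 1]
Step 9: demand=3,sold=1 ship[1->2]=1 ship[0->1]=2 prod=2 -> [8 17 1]
Step 10: demand=3,sold=1 ship[1->2]=1 ship[0->1]=2 prod=2 -> [8 18 1]
Step 11: demand=3,sold=1 ship[1->2]=1 ship[0->1]=2 prod=2 -> [8 19 1]
Step 12: demand=3,sold=1 ship[1->2]=1 ship[0->1]=2 prod=2 -> [8 20 1]
First stockout at step 5

5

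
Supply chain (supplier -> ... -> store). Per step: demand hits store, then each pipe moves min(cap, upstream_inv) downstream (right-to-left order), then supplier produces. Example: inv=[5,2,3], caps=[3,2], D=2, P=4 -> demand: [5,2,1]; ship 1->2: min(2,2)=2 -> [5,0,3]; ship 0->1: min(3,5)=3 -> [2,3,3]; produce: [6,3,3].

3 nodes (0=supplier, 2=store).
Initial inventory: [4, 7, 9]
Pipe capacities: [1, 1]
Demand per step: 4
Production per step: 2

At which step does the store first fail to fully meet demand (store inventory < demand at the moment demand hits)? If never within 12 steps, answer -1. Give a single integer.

Step 1: demand=4,sold=4 ship[1->2]=1 ship[0->1]=1 prod=2 -> [5 7 6]
Step 2: demand=4,sold=4 ship[1->2]=1 ship[0->1]=1 prod=2 -> [6 7 3]
Step 3: demand=4,sold=3 ship[1->2]=1 ship[0->1]=1 prod=2 -> [7 7 1]
Step 4: demand=4,sold=1 ship[1->2]=1 ship[0->1]=1 prod=2 -> [8 7 1]
Step 5: demand=4,sold=1 ship[1->2]=1 ship[0->1]=1 prod=2 -> [9 7 1]
Step 6: demand=4,sold=1 ship[1->2]=1 ship[0->1]=1 prod=2 -> [10 7 1]
Step 7: demand=4,sold=1 ship[1->2]=1 ship[0->1]=1 prod=2 -> [11 7 1]
Step 8: demand=4,sold=1 ship[1->2]=1 ship[0->1]=1 prod=2 -> [12 7 1]
Step 9: demand=4,sold=1 ship[1->2]=1 ship[0->1]=1 prod=2 -> [13 7 1]
Step 10: demand=4,sold=1 ship[1->2]=1 ship[0->1]=1 prod=2 -> [14 7 1]
Step 11: demand=4,sold=1 ship[1->2]=1 ship[0->1]=1 prod=2 -> [15 7 1]
Step 12: demand=4,sold=1 ship[1->2]=1 ship[0->1]=1 prod=2 -> [16 7 1]
First stockout at step 3

3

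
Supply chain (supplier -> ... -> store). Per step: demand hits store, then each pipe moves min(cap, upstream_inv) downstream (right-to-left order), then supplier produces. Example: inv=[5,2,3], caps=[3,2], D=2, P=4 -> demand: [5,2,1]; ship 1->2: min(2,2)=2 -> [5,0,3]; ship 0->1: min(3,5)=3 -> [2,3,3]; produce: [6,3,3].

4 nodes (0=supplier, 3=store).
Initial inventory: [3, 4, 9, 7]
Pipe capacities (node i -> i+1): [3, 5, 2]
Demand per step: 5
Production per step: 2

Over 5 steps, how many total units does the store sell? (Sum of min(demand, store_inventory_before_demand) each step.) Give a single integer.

Step 1: sold=5 (running total=5) -> [2 3 11 4]
Step 2: sold=4 (running total=9) -> [2 2 12 2]
Step 3: sold=2 (running total=11) -> [2 2 12 2]
Step 4: sold=2 (running total=13) -> [2 2 12 2]
Step 5: sold=2 (running total=15) -> [2 2 12 2]

Answer: 15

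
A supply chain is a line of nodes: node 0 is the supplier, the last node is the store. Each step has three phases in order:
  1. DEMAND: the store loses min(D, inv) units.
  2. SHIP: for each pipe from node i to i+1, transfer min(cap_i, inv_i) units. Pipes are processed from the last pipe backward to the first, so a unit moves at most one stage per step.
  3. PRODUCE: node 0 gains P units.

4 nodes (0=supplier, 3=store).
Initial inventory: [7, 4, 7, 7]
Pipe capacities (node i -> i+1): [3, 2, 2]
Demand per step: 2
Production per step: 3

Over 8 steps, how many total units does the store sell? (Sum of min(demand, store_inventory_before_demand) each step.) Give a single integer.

Step 1: sold=2 (running total=2) -> [7 5 7 7]
Step 2: sold=2 (running total=4) -> [7 6 7 7]
Step 3: sold=2 (running total=6) -> [7 7 7 7]
Step 4: sold=2 (running total=8) -> [7 8 7 7]
Step 5: sold=2 (running total=10) -> [7 9 7 7]
Step 6: sold=2 (running total=12) -> [7 10 7 7]
Step 7: sold=2 (running total=14) -> [7 11 7 7]
Step 8: sold=2 (running total=16) -> [7 12 7 7]

Answer: 16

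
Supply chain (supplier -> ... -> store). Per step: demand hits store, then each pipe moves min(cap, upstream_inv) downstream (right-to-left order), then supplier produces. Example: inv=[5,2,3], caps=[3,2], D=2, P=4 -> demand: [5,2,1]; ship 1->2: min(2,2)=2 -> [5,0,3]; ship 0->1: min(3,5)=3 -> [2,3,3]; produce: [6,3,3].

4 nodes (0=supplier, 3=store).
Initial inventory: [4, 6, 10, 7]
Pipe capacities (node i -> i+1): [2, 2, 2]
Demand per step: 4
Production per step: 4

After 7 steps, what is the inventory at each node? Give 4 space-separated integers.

Step 1: demand=4,sold=4 ship[2->3]=2 ship[1->2]=2 ship[0->1]=2 prod=4 -> inv=[6 6 10 5]
Step 2: demand=4,sold=4 ship[2->3]=2 ship[1->2]=2 ship[0->1]=2 prod=4 -> inv=[8 6 10 3]
Step 3: demand=4,sold=3 ship[2->3]=2 ship[1->2]=2 ship[0->1]=2 prod=4 -> inv=[10 6 10 2]
Step 4: demand=4,sold=2 ship[2->3]=2 ship[1->2]=2 ship[0->1]=2 prod=4 -> inv=[12 6 10 2]
Step 5: demand=4,sold=2 ship[2->3]=2 ship[1->2]=2 ship[0->1]=2 prod=4 -> inv=[14 6 10 2]
Step 6: demand=4,sold=2 ship[2->3]=2 ship[1->2]=2 ship[0->1]=2 prod=4 -> inv=[16 6 10 2]
Step 7: demand=4,sold=2 ship[2->3]=2 ship[1->2]=2 ship[0->1]=2 prod=4 -> inv=[18 6 10 2]

18 6 10 2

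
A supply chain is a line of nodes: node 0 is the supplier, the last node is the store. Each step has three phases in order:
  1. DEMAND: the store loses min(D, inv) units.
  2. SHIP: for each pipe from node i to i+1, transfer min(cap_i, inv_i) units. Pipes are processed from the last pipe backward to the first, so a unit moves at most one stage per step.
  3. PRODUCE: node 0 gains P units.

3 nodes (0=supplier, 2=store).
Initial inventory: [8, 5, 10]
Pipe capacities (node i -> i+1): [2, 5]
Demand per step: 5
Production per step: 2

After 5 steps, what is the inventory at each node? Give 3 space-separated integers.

Step 1: demand=5,sold=5 ship[1->2]=5 ship[0->1]=2 prod=2 -> inv=[8 2 10]
Step 2: demand=5,sold=5 ship[1->2]=2 ship[0->1]=2 prod=2 -> inv=[8 2 7]
Step 3: demand=5,sold=5 ship[1->2]=2 ship[0->1]=2 prod=2 -> inv=[8 2 4]
Step 4: demand=5,sold=4 ship[1->2]=2 ship[0->1]=2 prod=2 -> inv=[8 2 2]
Step 5: demand=5,sold=2 ship[1->2]=2 ship[0->1]=2 prod=2 -> inv=[8 2 2]

8 2 2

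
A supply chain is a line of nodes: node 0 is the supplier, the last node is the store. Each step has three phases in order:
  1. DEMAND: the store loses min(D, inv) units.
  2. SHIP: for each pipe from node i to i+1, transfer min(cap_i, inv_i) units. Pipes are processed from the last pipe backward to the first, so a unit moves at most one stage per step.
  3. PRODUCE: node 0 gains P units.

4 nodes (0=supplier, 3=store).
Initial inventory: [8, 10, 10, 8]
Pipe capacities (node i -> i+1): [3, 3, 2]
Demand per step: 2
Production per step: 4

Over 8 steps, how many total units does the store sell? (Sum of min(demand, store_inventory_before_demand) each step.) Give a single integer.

Answer: 16

Derivation:
Step 1: sold=2 (running total=2) -> [9 10 11 8]
Step 2: sold=2 (running total=4) -> [10 10 12 8]
Step 3: sold=2 (running total=6) -> [11 10 13 8]
Step 4: sold=2 (running total=8) -> [12 10 14 8]
Step 5: sold=2 (running total=10) -> [13 10 15 8]
Step 6: sold=2 (running total=12) -> [14 10 16 8]
Step 7: sold=2 (running total=14) -> [15 10 17 8]
Step 8: sold=2 (running total=16) -> [16 10 18 8]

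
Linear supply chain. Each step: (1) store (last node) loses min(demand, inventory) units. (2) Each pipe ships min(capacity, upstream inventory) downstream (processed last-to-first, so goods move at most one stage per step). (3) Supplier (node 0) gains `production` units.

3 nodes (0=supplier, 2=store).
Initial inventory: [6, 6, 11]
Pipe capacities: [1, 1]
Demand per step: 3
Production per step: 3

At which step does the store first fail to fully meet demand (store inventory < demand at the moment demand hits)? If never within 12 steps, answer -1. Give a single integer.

Step 1: demand=3,sold=3 ship[1->2]=1 ship[0->1]=1 prod=3 -> [8 6 9]
Step 2: demand=3,sold=3 ship[1->2]=1 ship[0->1]=1 prod=3 -> [10 6 7]
Step 3: demand=3,sold=3 ship[1->2]=1 ship[0->1]=1 prod=3 -> [12 6 5]
Step 4: demand=3,sold=3 ship[1->2]=1 ship[0->1]=1 prod=3 -> [14 6 3]
Step 5: demand=3,sold=3 ship[1->2]=1 ship[0->1]=1 prod=3 -> [16 6 1]
Step 6: demand=3,sold=1 ship[1->2]=1 ship[0->1]=1 prod=3 -> [18 6 1]
Step 7: demand=3,sold=1 ship[1->2]=1 ship[0->1]=1 prod=3 -> [20 6 1]
Step 8: demand=3,sold=1 ship[1->2]=1 ship[0->1]=1 prod=3 -> [22 6 1]
Step 9: demand=3,sold=1 ship[1->2]=1 ship[0->1]=1 prod=3 -> [24 6 1]
Step 10: demand=3,sold=1 ship[1->2]=1 ship[0->1]=1 prod=3 -> [26 6 1]
Step 11: demand=3,sold=1 ship[1->2]=1 ship[0->1]=1 prod=3 -> [28 6 1]
Step 12: demand=3,sold=1 ship[1->2]=1 ship[0->1]=1 prod=3 -> [30 6 1]
First stockout at step 6

6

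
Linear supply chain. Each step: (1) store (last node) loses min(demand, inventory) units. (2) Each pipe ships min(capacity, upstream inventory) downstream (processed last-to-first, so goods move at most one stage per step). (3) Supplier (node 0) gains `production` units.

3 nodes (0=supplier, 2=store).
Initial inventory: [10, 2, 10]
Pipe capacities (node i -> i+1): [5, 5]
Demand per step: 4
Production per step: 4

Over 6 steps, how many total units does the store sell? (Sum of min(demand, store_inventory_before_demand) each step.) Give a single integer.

Answer: 24

Derivation:
Step 1: sold=4 (running total=4) -> [9 5 8]
Step 2: sold=4 (running total=8) -> [8 5 9]
Step 3: sold=4 (running total=12) -> [7 5 10]
Step 4: sold=4 (running total=16) -> [6 5 11]
Step 5: sold=4 (running total=20) -> [5 5 12]
Step 6: sold=4 (running total=24) -> [4 5 13]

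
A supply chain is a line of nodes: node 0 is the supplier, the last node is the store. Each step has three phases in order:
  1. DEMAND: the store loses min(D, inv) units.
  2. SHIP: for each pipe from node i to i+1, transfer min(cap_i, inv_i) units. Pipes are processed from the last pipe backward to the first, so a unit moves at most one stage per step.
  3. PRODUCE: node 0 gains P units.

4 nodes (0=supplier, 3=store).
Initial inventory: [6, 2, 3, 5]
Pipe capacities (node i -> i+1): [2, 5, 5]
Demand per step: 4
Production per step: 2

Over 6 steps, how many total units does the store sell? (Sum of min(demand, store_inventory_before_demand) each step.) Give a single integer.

Step 1: sold=4 (running total=4) -> [6 2 2 4]
Step 2: sold=4 (running total=8) -> [6 2 2 2]
Step 3: sold=2 (running total=10) -> [6 2 2 2]
Step 4: sold=2 (running total=12) -> [6 2 2 2]
Step 5: sold=2 (running total=14) -> [6 2 2 2]
Step 6: sold=2 (running total=16) -> [6 2 2 2]

Answer: 16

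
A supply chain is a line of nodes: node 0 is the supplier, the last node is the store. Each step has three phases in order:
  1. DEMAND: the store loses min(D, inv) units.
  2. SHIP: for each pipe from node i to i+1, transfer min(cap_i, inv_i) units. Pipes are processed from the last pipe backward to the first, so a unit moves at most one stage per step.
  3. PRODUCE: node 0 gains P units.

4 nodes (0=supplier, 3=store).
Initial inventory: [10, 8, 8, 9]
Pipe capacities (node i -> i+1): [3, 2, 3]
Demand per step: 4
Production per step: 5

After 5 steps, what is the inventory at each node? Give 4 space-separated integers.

Step 1: demand=4,sold=4 ship[2->3]=3 ship[1->2]=2 ship[0->1]=3 prod=5 -> inv=[12 9 7 8]
Step 2: demand=4,sold=4 ship[2->3]=3 ship[1->2]=2 ship[0->1]=3 prod=5 -> inv=[14 10 6 7]
Step 3: demand=4,sold=4 ship[2->3]=3 ship[1->2]=2 ship[0->1]=3 prod=5 -> inv=[16 11 5 6]
Step 4: demand=4,sold=4 ship[2->3]=3 ship[1->2]=2 ship[0->1]=3 prod=5 -> inv=[18 12 4 5]
Step 5: demand=4,sold=4 ship[2->3]=3 ship[1->2]=2 ship[0->1]=3 prod=5 -> inv=[20 13 3 4]

20 13 3 4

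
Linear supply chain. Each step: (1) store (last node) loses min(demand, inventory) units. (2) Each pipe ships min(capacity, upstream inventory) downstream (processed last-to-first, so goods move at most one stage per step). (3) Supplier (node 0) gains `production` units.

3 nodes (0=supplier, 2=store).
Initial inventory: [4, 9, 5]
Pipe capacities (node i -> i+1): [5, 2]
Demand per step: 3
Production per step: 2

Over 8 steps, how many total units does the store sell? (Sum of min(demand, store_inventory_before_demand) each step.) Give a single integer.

Answer: 19

Derivation:
Step 1: sold=3 (running total=3) -> [2 11 4]
Step 2: sold=3 (running total=6) -> [2 11 3]
Step 3: sold=3 (running total=9) -> [2 11 2]
Step 4: sold=2 (running total=11) -> [2 11 2]
Step 5: sold=2 (running total=13) -> [2 11 2]
Step 6: sold=2 (running total=15) -> [2 11 2]
Step 7: sold=2 (running total=17) -> [2 11 2]
Step 8: sold=2 (running total=19) -> [2 11 2]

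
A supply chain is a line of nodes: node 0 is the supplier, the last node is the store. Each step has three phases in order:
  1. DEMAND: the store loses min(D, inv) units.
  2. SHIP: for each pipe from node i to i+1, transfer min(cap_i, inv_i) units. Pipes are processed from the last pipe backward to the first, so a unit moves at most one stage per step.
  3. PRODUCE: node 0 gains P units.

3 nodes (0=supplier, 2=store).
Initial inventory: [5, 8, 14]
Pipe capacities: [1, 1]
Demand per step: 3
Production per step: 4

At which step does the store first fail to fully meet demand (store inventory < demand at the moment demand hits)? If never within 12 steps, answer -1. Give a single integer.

Step 1: demand=3,sold=3 ship[1->2]=1 ship[0->1]=1 prod=4 -> [8 8 12]
Step 2: demand=3,sold=3 ship[1->2]=1 ship[0->1]=1 prod=4 -> [11 8 10]
Step 3: demand=3,sold=3 ship[1->2]=1 ship[0->1]=1 prod=4 -> [14 8 8]
Step 4: demand=3,sold=3 ship[1->2]=1 ship[0->1]=1 prod=4 -> [17 8 6]
Step 5: demand=3,sold=3 ship[1->2]=1 ship[0->1]=1 prod=4 -> [20 8 4]
Step 6: demand=3,sold=3 ship[1->2]=1 ship[0->1]=1 prod=4 -> [23 8 2]
Step 7: demand=3,sold=2 ship[1->2]=1 ship[0->1]=1 prod=4 -> [26 8 1]
Step 8: demand=3,sold=1 ship[1->2]=1 ship[0->1]=1 prod=4 -> [29 8 1]
Step 9: demand=3,sold=1 ship[1->2]=1 ship[0->1]=1 prod=4 -> [32 8 1]
Step 10: demand=3,sold=1 ship[1->2]=1 ship[0->1]=1 prod=4 -> [35 8 1]
Step 11: demand=3,sold=1 ship[1->2]=1 ship[0->1]=1 prod=4 -> [38 8 1]
Step 12: demand=3,sold=1 ship[1->2]=1 ship[0->1]=1 prod=4 -> [41 8 1]
First stockout at step 7

7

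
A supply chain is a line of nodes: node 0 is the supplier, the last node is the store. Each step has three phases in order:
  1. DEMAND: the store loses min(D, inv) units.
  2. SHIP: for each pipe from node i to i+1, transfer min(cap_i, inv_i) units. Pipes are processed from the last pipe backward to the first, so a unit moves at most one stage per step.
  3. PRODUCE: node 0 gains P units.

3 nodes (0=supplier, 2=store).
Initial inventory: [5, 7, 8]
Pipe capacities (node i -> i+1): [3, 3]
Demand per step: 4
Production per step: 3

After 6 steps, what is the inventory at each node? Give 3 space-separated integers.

Step 1: demand=4,sold=4 ship[1->2]=3 ship[0->1]=3 prod=3 -> inv=[5 7 7]
Step 2: demand=4,sold=4 ship[1->2]=3 ship[0->1]=3 prod=3 -> inv=[5 7 6]
Step 3: demand=4,sold=4 ship[1->2]=3 ship[0->1]=3 prod=3 -> inv=[5 7 5]
Step 4: demand=4,sold=4 ship[1->2]=3 ship[0->1]=3 prod=3 -> inv=[5 7 4]
Step 5: demand=4,sold=4 ship[1->2]=3 ship[0->1]=3 prod=3 -> inv=[5 7 3]
Step 6: demand=4,sold=3 ship[1->2]=3 ship[0->1]=3 prod=3 -> inv=[5 7 3]

5 7 3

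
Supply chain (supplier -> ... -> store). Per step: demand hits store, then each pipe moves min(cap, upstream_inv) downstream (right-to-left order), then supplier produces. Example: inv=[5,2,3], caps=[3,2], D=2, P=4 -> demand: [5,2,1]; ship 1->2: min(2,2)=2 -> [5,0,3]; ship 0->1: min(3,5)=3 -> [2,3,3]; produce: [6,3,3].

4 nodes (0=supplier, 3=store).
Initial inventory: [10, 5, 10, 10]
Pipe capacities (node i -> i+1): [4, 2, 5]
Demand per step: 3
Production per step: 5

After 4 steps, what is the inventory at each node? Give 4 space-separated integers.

Step 1: demand=3,sold=3 ship[2->3]=5 ship[1->2]=2 ship[0->1]=4 prod=5 -> inv=[11 7 7 12]
Step 2: demand=3,sold=3 ship[2->3]=5 ship[1->2]=2 ship[0->1]=4 prod=5 -> inv=[12 9 4 14]
Step 3: demand=3,sold=3 ship[2->3]=4 ship[1->2]=2 ship[0->1]=4 prod=5 -> inv=[13 11 2 15]
Step 4: demand=3,sold=3 ship[2->3]=2 ship[1->2]=2 ship[0->1]=4 prod=5 -> inv=[14 13 2 14]

14 13 2 14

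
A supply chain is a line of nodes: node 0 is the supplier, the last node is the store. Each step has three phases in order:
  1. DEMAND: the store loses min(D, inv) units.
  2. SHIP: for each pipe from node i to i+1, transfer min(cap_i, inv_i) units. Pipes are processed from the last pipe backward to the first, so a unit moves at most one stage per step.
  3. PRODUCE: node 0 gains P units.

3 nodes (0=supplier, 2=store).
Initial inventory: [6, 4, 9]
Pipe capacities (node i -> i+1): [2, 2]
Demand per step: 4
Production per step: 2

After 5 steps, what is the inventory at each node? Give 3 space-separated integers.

Step 1: demand=4,sold=4 ship[1->2]=2 ship[0->1]=2 prod=2 -> inv=[6 4 7]
Step 2: demand=4,sold=4 ship[1->2]=2 ship[0->1]=2 prod=2 -> inv=[6 4 5]
Step 3: demand=4,sold=4 ship[1->2]=2 ship[0->1]=2 prod=2 -> inv=[6 4 3]
Step 4: demand=4,sold=3 ship[1->2]=2 ship[0->1]=2 prod=2 -> inv=[6 4 2]
Step 5: demand=4,sold=2 ship[1->2]=2 ship[0->1]=2 prod=2 -> inv=[6 4 2]

6 4 2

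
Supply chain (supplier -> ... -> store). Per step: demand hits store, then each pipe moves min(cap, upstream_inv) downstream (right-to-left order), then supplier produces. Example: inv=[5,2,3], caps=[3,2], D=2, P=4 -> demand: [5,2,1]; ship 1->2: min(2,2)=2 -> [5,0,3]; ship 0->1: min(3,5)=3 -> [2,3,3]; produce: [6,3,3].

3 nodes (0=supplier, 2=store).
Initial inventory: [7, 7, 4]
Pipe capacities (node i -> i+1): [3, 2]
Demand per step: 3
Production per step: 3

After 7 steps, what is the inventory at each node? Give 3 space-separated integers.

Step 1: demand=3,sold=3 ship[1->2]=2 ship[0->1]=3 prod=3 -> inv=[7 8 3]
Step 2: demand=3,sold=3 ship[1->2]=2 ship[0->1]=3 prod=3 -> inv=[7 9 2]
Step 3: demand=3,sold=2 ship[1->2]=2 ship[0->1]=3 prod=3 -> inv=[7 10 2]
Step 4: demand=3,sold=2 ship[1->2]=2 ship[0->1]=3 prod=3 -> inv=[7 11 2]
Step 5: demand=3,sold=2 ship[1->2]=2 ship[0->1]=3 prod=3 -> inv=[7 12 2]
Step 6: demand=3,sold=2 ship[1->2]=2 ship[0->1]=3 prod=3 -> inv=[7 13 2]
Step 7: demand=3,sold=2 ship[1->2]=2 ship[0->1]=3 prod=3 -> inv=[7 14 2]

7 14 2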